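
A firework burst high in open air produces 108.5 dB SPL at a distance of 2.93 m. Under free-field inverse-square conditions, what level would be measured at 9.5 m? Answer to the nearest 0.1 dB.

For a point source in a free field, ΔL = −20·log₁₀(d₂/d₁).
ΔL = −20·log₁₀(9.5/2.93) = -10.22 dB, so L₂ = 108.5 + (-10.22) = 98.3 dB SPL.

98.3 dB SPL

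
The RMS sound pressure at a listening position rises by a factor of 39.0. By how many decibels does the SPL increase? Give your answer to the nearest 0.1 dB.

SPL change from a pressure ratio uses the 20·log₁₀ form:
20·log₁₀(39.0) = 31.8 dB.

31.8 dB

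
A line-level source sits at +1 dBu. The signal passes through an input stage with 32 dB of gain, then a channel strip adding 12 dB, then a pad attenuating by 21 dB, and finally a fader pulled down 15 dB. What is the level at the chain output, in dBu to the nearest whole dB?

Cascaded gains and losses add directly in dB.
+1 + 32 + 12 − 21 − 15 = +9 dBu.

+9 dBu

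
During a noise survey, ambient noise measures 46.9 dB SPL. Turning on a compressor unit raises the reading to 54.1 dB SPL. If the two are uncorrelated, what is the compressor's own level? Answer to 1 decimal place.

53.2 dB SPL

Remove the background by subtracting linear intensities:
L_src = 10·log₁₀(10^(54.1/10) − 10^(46.9/10)) = 10·log₁₀(208100) = 53.2 dB SPL.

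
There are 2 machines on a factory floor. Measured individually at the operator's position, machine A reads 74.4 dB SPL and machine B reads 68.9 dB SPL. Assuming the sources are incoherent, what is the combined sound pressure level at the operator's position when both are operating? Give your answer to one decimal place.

75.5 dB SPL

Incoherent sources sum as intensities:
L_total = 10·log₁₀(10^(74.4/10) + 10^(68.9/10)) = 10·log₁₀(35300000) = 75.5 dB SPL.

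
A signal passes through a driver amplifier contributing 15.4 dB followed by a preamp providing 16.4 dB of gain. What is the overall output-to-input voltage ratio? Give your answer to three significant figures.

Net gain = 15.4 + 16.4 = 31.8 dB.
Voltage ratio = 10^(31.8/20) = 38.9.

38.9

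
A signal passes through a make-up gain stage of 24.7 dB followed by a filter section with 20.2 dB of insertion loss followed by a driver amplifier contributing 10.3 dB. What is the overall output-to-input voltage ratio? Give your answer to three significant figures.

5.50

Net gain = 24.7 + (−20.2) + 10.3 = 14.8 dB.
Voltage ratio = 10^(14.8/20) = 5.50.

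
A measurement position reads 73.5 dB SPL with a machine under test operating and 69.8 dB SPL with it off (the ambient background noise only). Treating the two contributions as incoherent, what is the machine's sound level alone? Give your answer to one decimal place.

71.1 dB SPL

Remove the background by subtracting linear intensities:
L_src = 10·log₁₀(10^(73.5/10) − 10^(69.8/10)) = 10·log₁₀(12840000) = 71.1 dB SPL.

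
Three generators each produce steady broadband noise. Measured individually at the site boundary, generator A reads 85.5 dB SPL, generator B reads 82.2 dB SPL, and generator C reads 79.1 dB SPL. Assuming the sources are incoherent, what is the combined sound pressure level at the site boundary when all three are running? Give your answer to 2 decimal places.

Incoherent sources sum as intensities:
L_total = 10·log₁₀(10^(85.5/10) + 10^(82.2/10) + 10^(79.1/10)) = 10·log₁₀(602100000) = 87.80 dB SPL.

87.80 dB SPL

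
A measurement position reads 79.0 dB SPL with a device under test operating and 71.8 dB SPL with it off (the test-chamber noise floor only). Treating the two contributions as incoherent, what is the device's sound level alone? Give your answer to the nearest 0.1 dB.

Background correction is a power subtraction:
L_src = 10·log₁₀(10^(79.0/10) − 10^(71.8/10)) = 10·log₁₀(64300000) = 78.1 dB SPL.

78.1 dB SPL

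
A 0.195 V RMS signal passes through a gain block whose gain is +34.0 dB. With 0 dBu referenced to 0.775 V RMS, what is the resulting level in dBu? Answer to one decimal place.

Input level: 20·log₁₀(0.195/0.775) = -11.99 dBu.
Output: -11.99 + 34.0 = +22.0 dBu.

+22.0 dBu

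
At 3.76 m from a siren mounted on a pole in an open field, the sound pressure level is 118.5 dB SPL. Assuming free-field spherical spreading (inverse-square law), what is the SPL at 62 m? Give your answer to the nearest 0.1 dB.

For a point source in a free field, ΔL = −20·log₁₀(d₂/d₁).
ΔL = −20·log₁₀(62/3.76) = -24.34 dB, so L₂ = 118.5 + (-24.34) = 94.2 dB SPL.

94.2 dB SPL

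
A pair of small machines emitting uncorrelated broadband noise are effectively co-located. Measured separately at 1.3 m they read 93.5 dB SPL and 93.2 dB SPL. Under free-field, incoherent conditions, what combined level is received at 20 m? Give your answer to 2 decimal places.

Combined at 1.3 m: 10·log₁₀(10^(93.5/10)+10^(93.2/10)) = 96.363 dB SPL.
Then apply −20·log₁₀(20/1.3) = -23.742 dB → 72.62 dB SPL.

72.62 dB SPL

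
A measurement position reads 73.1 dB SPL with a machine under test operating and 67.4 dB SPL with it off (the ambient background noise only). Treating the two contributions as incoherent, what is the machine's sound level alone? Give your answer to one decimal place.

71.7 dB SPL

Subtract intensities: L_src = 10·log₁₀(10^(L_total/10) − 10^(L_bg/10)).
L_src = 10·log₁₀(10^(73.1/10) − 10^(67.4/10)) = 10·log₁₀(14920000) = 71.7 dB SPL.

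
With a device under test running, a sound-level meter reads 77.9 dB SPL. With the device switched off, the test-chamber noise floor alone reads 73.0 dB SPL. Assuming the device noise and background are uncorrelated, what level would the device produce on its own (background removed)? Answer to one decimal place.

Remove the background by subtracting linear intensities:
L_src = 10·log₁₀(10^(77.9/10) − 10^(73.0/10)) = 10·log₁₀(41710000) = 76.2 dB SPL.

76.2 dB SPL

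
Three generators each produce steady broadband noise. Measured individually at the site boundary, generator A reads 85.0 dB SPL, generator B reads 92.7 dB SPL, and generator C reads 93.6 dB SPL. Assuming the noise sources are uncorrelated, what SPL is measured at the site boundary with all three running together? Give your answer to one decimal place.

96.5 dB SPL

Uncorrelated sources add in intensity (power), not in dB.
L_total = 10·log₁₀(10^(85.0/10) + 10^(92.7/10) + 10^(93.6/10)) = 10·log₁₀(4469000000) = 96.5 dB SPL.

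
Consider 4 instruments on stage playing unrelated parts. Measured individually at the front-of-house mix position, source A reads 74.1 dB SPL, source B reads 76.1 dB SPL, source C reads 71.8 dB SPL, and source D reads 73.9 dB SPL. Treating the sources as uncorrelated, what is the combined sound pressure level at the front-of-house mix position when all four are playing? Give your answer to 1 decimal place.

80.3 dB SPL

Incoherent sources sum as intensities:
L_total = 10·log₁₀(10^(74.1/10) + 10^(76.1/10) + 10^(71.8/10) + 10^(73.9/10)) = 10·log₁₀(106100000) = 80.3 dB SPL.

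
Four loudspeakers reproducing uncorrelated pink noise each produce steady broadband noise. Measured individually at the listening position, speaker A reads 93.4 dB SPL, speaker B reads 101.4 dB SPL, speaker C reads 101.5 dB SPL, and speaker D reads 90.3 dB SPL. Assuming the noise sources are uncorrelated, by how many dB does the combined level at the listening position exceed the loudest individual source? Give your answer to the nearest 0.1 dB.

Add the sources as powers (linear), then convert back to dB:
L_total = 10·log₁₀(10^(93.4/10) + 10^(101.4/10) + 10^(101.5/10) + 10^(90.3/10)) = 104.94 dB SPL.
Excess over the loudest (101.5 dB): 104.94 − 101.5 = 3.4 dB.

3.4 dB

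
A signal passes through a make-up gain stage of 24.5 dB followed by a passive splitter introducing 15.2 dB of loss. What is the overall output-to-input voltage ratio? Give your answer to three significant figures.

Net gain = 24.5 + (−15.2) = 9.3 dB.
Voltage ratio = 10^(9.3/20) = 2.92.

2.92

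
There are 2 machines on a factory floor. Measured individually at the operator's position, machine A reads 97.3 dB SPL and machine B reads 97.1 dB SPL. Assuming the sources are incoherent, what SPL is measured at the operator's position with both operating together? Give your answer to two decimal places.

Add the sources as powers (linear), then convert back to dB:
L_total = 10·log₁₀(10^(97.3/10) + 10^(97.1/10)) = 10·log₁₀(10499000000) = 100.21 dB SPL.

100.21 dB SPL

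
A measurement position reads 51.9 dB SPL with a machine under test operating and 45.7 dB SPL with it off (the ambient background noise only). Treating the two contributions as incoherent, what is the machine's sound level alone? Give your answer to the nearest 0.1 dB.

Subtract intensities: L_src = 10·log₁₀(10^(L_total/10) − 10^(L_bg/10)).
L_src = 10·log₁₀(10^(51.9/10) − 10^(45.7/10)) = 10·log₁₀(117700) = 50.7 dB SPL.

50.7 dB SPL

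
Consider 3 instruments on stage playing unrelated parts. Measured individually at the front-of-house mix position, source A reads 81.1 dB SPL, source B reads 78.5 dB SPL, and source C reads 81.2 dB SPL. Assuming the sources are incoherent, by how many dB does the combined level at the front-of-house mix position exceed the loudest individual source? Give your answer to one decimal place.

Incoherent sources sum as intensities:
L_total = 10·log₁₀(10^(81.1/10) + 10^(78.5/10) + 10^(81.2/10)) = 85.20 dB SPL.
Excess over the loudest (81.2 dB): 85.20 − 81.2 = 4.0 dB.

4.0 dB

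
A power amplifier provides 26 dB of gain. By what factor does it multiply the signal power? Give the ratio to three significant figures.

398

Power ratio = 10^(dB/10).
10^(26/10) = 10^(2.600) = 398.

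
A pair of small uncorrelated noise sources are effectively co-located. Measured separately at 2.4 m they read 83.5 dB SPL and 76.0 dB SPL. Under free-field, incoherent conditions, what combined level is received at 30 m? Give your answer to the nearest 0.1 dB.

62.3 dB SPL

Combined at 2.4 m: 10·log₁₀(10^(83.5/10)+10^(76.0/10)) = 84.21 dB SPL.
Then apply −20·log₁₀(30/2.4) = -21.94 dB → 62.3 dB SPL.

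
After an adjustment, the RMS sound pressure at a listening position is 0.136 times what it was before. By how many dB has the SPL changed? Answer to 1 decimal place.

-17.3 dB

Sound pressure is an amplitude quantity: ΔL = 20·log₁₀(p₂/p₁).
20·log₁₀(0.136) = -17.3 dB.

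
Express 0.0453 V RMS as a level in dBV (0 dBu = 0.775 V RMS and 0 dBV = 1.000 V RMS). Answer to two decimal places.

-26.88 dBV

dBV = 20·log₁₀(V / 1.000 V).
20·log₁₀(0.0453/1.000) = -26.88 dBV.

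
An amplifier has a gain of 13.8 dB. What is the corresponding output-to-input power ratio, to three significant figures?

24.0

Power ratio = 10^(dB/10).
10^(13.8/10) = 10^(1.380) = 24.0.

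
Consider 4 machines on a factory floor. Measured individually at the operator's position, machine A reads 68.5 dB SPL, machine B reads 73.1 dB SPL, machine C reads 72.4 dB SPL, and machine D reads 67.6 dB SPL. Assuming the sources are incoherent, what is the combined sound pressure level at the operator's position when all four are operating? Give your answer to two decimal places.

77.04 dB SPL

Add the sources as powers (linear), then convert back to dB:
L_total = 10·log₁₀(10^(68.5/10) + 10^(73.1/10) + 10^(72.4/10) + 10^(67.6/10)) = 10·log₁₀(50630000) = 77.04 dB SPL.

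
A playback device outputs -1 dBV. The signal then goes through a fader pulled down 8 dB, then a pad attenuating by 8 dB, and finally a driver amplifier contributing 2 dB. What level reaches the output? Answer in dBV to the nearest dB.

-15 dBV

Gain stages sum in dB:
-1 − 8 − 8 + 2 = -15 dBV.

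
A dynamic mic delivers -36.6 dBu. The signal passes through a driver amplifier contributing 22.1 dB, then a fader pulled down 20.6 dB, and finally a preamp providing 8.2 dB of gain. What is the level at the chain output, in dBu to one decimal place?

Cascaded gains and losses add directly in dB.
-36.6 + 22.1 − 20.6 + 8.2 = -26.9 dBu.

-26.9 dBu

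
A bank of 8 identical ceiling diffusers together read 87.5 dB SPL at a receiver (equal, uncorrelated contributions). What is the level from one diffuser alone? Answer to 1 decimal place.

78.5 dB SPL

8 equal incoherent sources add 10·log₁₀(8) = 9.03 dB over one source.
L_one = 87.5 − 9.03 = 78.5 dB SPL.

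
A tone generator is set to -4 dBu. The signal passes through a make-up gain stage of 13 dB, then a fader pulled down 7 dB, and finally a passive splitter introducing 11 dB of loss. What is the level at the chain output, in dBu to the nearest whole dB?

-9 dBu

Cascaded gains and losses add directly in dB.
-4 + 13 − 7 − 11 = -9 dBu.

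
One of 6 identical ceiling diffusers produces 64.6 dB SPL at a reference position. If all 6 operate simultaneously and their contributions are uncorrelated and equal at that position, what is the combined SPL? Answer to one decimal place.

72.4 dB SPL

6 equal incoherent sources raise the level by 10·log₁₀(6) = 7.78 dB.
L_total = 64.6 + 7.78 = 72.4 dB SPL.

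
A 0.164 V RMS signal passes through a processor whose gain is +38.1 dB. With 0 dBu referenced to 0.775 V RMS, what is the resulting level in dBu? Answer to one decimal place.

+24.6 dBu

Input level: 20·log₁₀(0.164/0.775) = -13.49 dBu.
Output: -13.49 + 38.1 = +24.6 dBu.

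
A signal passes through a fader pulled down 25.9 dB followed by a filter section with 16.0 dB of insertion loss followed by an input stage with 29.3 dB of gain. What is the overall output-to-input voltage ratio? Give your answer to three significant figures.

0.234

Net gain = (−25.9) + (−16.0) + 29.3 = -12.6 dB.
Voltage ratio = 10^(-12.6/20) = 0.234.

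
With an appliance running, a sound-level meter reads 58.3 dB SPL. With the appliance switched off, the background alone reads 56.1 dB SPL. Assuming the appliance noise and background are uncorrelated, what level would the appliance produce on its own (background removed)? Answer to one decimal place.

Background correction is a power subtraction:
L_src = 10·log₁₀(10^(58.3/10) − 10^(56.1/10)) = 10·log₁₀(268700) = 54.3 dB SPL.

54.3 dB SPL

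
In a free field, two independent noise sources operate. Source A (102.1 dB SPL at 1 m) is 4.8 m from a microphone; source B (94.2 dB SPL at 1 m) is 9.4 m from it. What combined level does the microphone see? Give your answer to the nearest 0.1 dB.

At the listener: L_A = 102.1 − 20·log₁₀(4.8) = 88.48 dB; L_B = 94.2 − 20·log₁₀(9.4) = 74.74 dB.
Combined: 10·log₁₀(10^(88.48/10)+10^(74.74/10)) = 88.7 dB SPL.

88.7 dB SPL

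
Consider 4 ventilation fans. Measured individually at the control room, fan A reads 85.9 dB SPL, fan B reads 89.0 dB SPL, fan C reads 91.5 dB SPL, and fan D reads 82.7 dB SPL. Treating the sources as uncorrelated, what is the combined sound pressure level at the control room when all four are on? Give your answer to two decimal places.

94.44 dB SPL

Uncorrelated sources add in intensity (power), not in dB.
L_total = 10·log₁₀(10^(85.9/10) + 10^(89.0/10) + 10^(91.5/10) + 10^(82.7/10)) = 10·log₁₀(2782000000) = 94.44 dB SPL.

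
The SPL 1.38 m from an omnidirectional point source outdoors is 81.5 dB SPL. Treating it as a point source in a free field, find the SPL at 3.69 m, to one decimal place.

For a point source in a free field, ΔL = −20·log₁₀(d₂/d₁).
ΔL = −20·log₁₀(3.69/1.38) = -8.54 dB, so L₂ = 81.5 + (-8.54) = 73.0 dB SPL.

73.0 dB SPL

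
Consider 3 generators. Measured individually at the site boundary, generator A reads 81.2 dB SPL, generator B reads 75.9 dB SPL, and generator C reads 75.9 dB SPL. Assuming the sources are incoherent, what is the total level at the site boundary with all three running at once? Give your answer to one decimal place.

Add the sources as powers (linear), then convert back to dB:
L_total = 10·log₁₀(10^(81.2/10) + 10^(75.9/10) + 10^(75.9/10)) = 10·log₁₀(209600000) = 83.2 dB SPL.

83.2 dB SPL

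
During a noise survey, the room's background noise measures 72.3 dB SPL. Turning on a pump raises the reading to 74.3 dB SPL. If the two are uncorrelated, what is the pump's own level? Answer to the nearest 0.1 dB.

70.0 dB SPL

Remove the background by subtracting linear intensities:
L_src = 10·log₁₀(10^(74.3/10) − 10^(72.3/10)) = 10·log₁₀(9933000) = 70.0 dB SPL.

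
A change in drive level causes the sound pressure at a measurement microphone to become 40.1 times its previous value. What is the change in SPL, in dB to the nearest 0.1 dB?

32.1 dB

Sound pressure is an amplitude quantity: ΔL = 20·log₁₀(p₂/p₁).
20·log₁₀(40.1) = 32.1 dB.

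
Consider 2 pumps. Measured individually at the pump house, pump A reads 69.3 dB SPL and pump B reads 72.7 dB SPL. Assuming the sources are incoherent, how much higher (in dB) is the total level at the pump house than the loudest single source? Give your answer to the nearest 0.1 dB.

1.6 dB

Incoherent sources sum as intensities:
L_total = 10·log₁₀(10^(69.3/10) + 10^(72.7/10)) = 74.33 dB SPL.
Excess over the loudest (72.7 dB): 74.33 − 72.7 = 1.6 dB.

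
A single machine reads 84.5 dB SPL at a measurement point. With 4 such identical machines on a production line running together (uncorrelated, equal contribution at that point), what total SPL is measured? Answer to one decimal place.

90.5 dB SPL

4 equal incoherent sources raise the level by 10·log₁₀(4) = 6.02 dB.
L_total = 84.5 + 6.02 = 90.5 dB SPL.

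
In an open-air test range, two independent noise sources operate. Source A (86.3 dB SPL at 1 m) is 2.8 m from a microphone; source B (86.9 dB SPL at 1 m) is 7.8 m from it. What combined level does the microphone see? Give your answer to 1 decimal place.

78.0 dB SPL

At the listener: L_A = 86.3 − 20·log₁₀(2.8) = 77.36 dB; L_B = 86.9 − 20·log₁₀(7.8) = 69.06 dB.
Combined: 10·log₁₀(10^(77.36/10)+10^(69.06/10)) = 78.0 dB SPL.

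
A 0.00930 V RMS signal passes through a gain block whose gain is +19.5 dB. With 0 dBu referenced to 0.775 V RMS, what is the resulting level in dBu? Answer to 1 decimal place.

-18.9 dBu

Input level: 20·log₁₀(0.00930/0.775) = -38.42 dBu.
Output: -38.42 + 19.5 = -18.9 dBu.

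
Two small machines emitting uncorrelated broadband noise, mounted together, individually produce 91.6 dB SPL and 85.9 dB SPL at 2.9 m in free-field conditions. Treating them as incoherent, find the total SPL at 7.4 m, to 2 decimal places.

Combined at 2.9 m: 10·log₁₀(10^(91.6/10)+10^(85.9/10)) = 92.635 dB SPL.
Then apply −20·log₁₀(7.4/2.9) = -8.137 dB → 84.50 dB SPL.

84.50 dB SPL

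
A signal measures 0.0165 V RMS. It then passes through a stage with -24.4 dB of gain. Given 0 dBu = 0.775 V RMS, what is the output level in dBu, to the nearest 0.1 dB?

Input level: 20·log₁₀(0.0165/0.775) = -33.44 dBu.
Output: -33.44 − 24.4 = -57.8 dBu.

-57.8 dBu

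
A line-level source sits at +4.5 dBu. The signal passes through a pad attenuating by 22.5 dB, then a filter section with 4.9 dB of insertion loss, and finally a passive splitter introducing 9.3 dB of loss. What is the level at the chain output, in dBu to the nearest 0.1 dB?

Cascaded gains and losses add directly in dB.
+4.5 − 22.5 − 4.9 − 9.3 = -32.2 dBu.

-32.2 dBu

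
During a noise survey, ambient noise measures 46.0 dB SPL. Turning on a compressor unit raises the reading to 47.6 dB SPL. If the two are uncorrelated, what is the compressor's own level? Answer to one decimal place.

Remove the background by subtracting linear intensities:
L_src = 10·log₁₀(10^(47.6/10) − 10^(46.0/10)) = 10·log₁₀(17730) = 42.5 dB SPL.

42.5 dB SPL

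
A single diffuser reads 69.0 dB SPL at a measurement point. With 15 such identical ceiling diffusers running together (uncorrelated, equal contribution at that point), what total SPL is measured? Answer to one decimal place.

15 equal incoherent sources raise the level by 10·log₁₀(15) = 11.76 dB.
L_total = 69.0 + 11.76 = 80.8 dB SPL.

80.8 dB SPL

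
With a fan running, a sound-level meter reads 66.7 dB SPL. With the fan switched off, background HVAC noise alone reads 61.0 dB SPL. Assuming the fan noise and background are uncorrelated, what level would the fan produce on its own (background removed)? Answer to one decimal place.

65.3 dB SPL

Subtract intensities: L_src = 10·log₁₀(10^(L_total/10) − 10^(L_bg/10)).
L_src = 10·log₁₀(10^(66.7/10) − 10^(61.0/10)) = 10·log₁₀(3418000) = 65.3 dB SPL.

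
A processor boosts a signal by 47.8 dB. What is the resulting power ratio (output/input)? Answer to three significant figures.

Power ratio = 10^(dB/10).
10^(47.8/10) = 10^(4.780) = 60300.

60300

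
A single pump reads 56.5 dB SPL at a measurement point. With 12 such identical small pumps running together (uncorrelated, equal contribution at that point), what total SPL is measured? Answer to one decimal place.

12 equal incoherent sources raise the level by 10·log₁₀(12) = 10.79 dB.
L_total = 56.5 + 10.79 = 67.3 dB SPL.

67.3 dB SPL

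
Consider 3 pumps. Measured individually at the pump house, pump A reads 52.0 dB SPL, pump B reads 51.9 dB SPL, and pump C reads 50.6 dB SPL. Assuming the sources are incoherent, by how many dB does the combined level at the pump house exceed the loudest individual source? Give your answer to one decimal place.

Uncorrelated sources add in intensity (power), not in dB.
L_total = 10·log₁₀(10^(52.0/10) + 10^(51.9/10) + 10^(50.6/10)) = 56.32 dB SPL.
Excess over the loudest (52.0 dB): 56.32 − 52.0 = 4.3 dB.

4.3 dB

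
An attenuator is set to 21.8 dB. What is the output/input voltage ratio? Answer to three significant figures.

Voltage ratio = 10^(dB/20).
10^(-21.8/20) = 10^(-1.090) = 0.0813.

0.0813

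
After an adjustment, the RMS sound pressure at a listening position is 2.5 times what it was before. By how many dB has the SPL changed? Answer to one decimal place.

8.0 dB

SPL change from a pressure ratio uses the 20·log₁₀ form:
20·log₁₀(2.5) = 8.0 dB.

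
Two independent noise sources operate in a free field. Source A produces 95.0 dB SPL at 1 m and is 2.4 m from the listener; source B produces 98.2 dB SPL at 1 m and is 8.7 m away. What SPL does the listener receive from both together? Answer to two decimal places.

88.04 dB SPL

At the listener: L_A = 95.0 − 20·log₁₀(2.4) = 87.396 dB; L_B = 98.2 − 20·log₁₀(8.7) = 79.410 dB.
Combined: 10·log₁₀(10^(87.396/10)+10^(79.410/10)) = 88.04 dB SPL.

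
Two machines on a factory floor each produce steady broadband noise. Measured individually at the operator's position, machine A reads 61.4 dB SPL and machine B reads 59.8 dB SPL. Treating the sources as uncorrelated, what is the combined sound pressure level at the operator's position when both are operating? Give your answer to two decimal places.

63.68 dB SPL

Add the sources as powers (linear), then convert back to dB:
L_total = 10·log₁₀(10^(61.4/10) + 10^(59.8/10)) = 10·log₁₀(2335000) = 63.68 dB SPL.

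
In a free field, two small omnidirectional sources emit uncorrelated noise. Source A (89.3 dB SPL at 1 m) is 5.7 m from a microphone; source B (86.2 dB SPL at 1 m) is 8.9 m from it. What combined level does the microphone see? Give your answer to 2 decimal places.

At the listener: L_A = 89.3 − 20·log₁₀(5.7) = 74.183 dB; L_B = 86.2 − 20·log₁₀(8.9) = 67.212 dB.
Combined: 10·log₁₀(10^(74.183/10)+10^(67.212/10)) = 74.98 dB SPL.

74.98 dB SPL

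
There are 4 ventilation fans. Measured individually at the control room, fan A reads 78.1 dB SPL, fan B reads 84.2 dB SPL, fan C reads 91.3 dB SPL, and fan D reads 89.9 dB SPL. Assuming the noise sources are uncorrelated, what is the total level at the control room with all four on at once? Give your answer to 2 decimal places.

Add the sources as powers (linear), then convert back to dB:
L_total = 10·log₁₀(10^(78.1/10) + 10^(84.2/10) + 10^(91.3/10) + 10^(89.9/10)) = 10·log₁₀(2654000000) = 94.24 dB SPL.

94.24 dB SPL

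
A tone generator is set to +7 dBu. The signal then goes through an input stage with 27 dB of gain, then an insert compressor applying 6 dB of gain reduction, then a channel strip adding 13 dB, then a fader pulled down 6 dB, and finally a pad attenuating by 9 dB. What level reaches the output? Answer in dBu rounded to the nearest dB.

+26 dBu

Cascaded gains and losses add directly in dB.
+7 + 27 − 6 + 13 − 6 − 9 = +26 dBu.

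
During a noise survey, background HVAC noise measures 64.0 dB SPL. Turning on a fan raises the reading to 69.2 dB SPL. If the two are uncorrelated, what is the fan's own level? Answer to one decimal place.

67.6 dB SPL

Remove the background by subtracting linear intensities:
L_src = 10·log₁₀(10^(69.2/10) − 10^(64.0/10)) = 10·log₁₀(5806000) = 67.6 dB SPL.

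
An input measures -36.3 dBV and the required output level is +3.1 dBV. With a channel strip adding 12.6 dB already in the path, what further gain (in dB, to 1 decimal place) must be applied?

26.8 dB

The required make-up gain is the shortfall in the dB sum.
G = +3.1 − (-36.3) − 12.6 = 26.8 dB.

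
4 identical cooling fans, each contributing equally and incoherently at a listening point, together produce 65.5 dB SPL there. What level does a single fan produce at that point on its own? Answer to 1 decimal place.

59.5 dB SPL

4 equal incoherent sources add 10·log₁₀(4) = 6.02 dB over one source.
L_one = 65.5 − 6.02 = 59.5 dB SPL.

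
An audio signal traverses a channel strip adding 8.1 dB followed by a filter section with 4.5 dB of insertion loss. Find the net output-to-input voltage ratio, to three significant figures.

Net gain = 8.1 + (−4.5) = 3.6 dB.
Voltage ratio = 10^(3.6/20) = 1.51.

1.51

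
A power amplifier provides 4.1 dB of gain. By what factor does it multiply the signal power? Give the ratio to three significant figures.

2.57

Power ratio = 10^(dB/10).
10^(4.1/10) = 10^(0.4100) = 2.57.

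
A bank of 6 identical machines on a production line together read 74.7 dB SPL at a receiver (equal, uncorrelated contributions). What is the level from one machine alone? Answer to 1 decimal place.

66.9 dB SPL

6 equal incoherent sources add 10·log₁₀(6) = 7.78 dB over one source.
L_one = 74.7 − 7.78 = 66.9 dB SPL.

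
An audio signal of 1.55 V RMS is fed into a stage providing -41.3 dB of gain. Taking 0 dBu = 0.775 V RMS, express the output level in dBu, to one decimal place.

Input level: 20·log₁₀(1.55/0.775) = 6.02 dBu.
Output: 6.02 − 41.3 = -35.3 dBu.

-35.3 dBu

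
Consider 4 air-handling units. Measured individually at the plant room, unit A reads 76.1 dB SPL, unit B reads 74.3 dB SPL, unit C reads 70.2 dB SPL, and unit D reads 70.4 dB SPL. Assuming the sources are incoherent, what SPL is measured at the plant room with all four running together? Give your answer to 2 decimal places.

79.50 dB SPL

Incoherent sources sum as intensities:
L_total = 10·log₁₀(10^(76.1/10) + 10^(74.3/10) + 10^(70.2/10) + 10^(70.4/10)) = 10·log₁₀(89090000) = 79.50 dB SPL.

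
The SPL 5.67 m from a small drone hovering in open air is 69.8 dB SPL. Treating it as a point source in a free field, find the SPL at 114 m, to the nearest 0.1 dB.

43.7 dB SPL

Free-field point source: level drops by 20·log₁₀ of the distance ratio.
ΔL = −20·log₁₀(114/5.67) = -26.07 dB, so L₂ = 69.8 + (-26.07) = 43.7 dB SPL.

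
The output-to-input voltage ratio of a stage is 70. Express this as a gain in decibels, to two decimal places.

Voltage ratio → dB uses the 20·log₁₀ form:
20·log₁₀(70) = 36.90 dB.

36.90 dB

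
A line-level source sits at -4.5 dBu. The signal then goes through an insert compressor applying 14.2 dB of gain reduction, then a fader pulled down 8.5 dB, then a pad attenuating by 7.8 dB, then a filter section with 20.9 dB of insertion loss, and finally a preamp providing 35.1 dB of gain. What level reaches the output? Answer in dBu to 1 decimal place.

-20.8 dBu

Cascaded gains and losses add directly in dB.
-4.5 − 14.2 − 8.5 − 7.8 − 20.9 + 35.1 = -20.8 dBu.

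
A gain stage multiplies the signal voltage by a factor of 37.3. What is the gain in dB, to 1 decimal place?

31.4 dB

For a voltage ratio, dB = 20·log₁₀(V₂/V₁).
20·log₁₀(37.3) = 31.4 dB.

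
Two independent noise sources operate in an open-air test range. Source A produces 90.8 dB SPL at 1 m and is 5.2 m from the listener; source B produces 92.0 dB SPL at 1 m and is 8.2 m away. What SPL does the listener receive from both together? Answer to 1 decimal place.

78.3 dB SPL

At the listener: L_A = 90.8 − 20·log₁₀(5.2) = 76.48 dB; L_B = 92.0 − 20·log₁₀(8.2) = 73.72 dB.
Combined: 10·log₁₀(10^(76.48/10)+10^(73.72/10)) = 78.3 dB SPL.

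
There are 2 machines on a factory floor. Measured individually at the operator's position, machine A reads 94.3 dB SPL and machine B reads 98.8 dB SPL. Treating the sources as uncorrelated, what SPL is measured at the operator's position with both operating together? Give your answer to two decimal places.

100.12 dB SPL

Incoherent sources sum as intensities:
L_total = 10·log₁₀(10^(94.3/10) + 10^(98.8/10)) = 10·log₁₀(10277000000) = 100.12 dB SPL.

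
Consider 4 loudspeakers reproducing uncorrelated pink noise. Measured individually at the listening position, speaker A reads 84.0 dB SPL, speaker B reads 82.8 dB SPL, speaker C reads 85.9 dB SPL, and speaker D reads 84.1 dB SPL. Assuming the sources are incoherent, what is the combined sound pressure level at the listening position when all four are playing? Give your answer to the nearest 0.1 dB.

Add the sources as powers (linear), then convert back to dB:
L_total = 10·log₁₀(10^(84.0/10) + 10^(82.8/10) + 10^(85.9/10) + 10^(84.1/10)) = 10·log₁₀(1088000000) = 90.4 dB SPL.

90.4 dB SPL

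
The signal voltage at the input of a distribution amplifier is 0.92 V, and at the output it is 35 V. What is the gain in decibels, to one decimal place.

Voltage ratio → dB uses the 20·log₁₀ form:
20·log₁₀(35/0.92) = 20·log₁₀(38.04) = 31.6 dB.

31.6 dB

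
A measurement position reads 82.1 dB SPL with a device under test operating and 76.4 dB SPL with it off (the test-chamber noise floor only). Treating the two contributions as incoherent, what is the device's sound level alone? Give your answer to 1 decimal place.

80.7 dB SPL

Subtract intensities: L_src = 10·log₁₀(10^(L_total/10) − 10^(L_bg/10)).
L_src = 10·log₁₀(10^(82.1/10) − 10^(76.4/10)) = 10·log₁₀(118500000) = 80.7 dB SPL.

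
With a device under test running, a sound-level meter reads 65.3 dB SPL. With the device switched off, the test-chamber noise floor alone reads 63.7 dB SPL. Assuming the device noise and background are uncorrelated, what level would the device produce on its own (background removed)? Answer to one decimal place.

60.2 dB SPL

Subtract intensities: L_src = 10·log₁₀(10^(L_total/10) − 10^(L_bg/10)).
L_src = 10·log₁₀(10^(65.3/10) − 10^(63.7/10)) = 10·log₁₀(1044000) = 60.2 dB SPL.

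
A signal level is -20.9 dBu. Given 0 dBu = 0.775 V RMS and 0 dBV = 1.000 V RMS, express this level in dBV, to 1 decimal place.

The offset between the scales is 20·log₁₀(0.775/1.000) = −2.214 dB.
So dBV = -20.9 − 2.214 = -23.1 dBV.

-23.1 dBV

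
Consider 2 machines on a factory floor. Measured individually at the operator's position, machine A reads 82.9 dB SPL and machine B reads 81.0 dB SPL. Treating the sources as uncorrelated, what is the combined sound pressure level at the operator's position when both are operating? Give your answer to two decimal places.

Incoherent sources sum as intensities:
L_total = 10·log₁₀(10^(82.9/10) + 10^(81.0/10)) = 10·log₁₀(320900000) = 85.06 dB SPL.

85.06 dB SPL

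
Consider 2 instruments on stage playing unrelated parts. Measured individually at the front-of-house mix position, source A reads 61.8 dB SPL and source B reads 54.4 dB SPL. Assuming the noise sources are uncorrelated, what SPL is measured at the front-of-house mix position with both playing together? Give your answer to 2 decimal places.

62.53 dB SPL

Add the sources as powers (linear), then convert back to dB:
L_total = 10·log₁₀(10^(61.8/10) + 10^(54.4/10)) = 10·log₁₀(1789000) = 62.53 dB SPL.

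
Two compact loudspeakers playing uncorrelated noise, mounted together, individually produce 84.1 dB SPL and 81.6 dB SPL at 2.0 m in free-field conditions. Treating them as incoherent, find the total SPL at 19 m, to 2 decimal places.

Combined at 2.0 m: 10·log₁₀(10^(84.1/10)+10^(81.6/10)) = 86.038 dB SPL.
Then apply −20·log₁₀(19/2.0) = -19.554 dB → 66.48 dB SPL.

66.48 dB SPL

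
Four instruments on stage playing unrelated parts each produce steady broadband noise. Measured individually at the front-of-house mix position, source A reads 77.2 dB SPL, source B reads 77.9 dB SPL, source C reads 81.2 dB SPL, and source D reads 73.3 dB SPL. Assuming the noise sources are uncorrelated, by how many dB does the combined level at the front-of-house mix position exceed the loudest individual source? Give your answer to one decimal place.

Uncorrelated sources add in intensity (power), not in dB.
L_total = 10·log₁₀(10^(77.2/10) + 10^(77.9/10) + 10^(81.2/10) + 10^(73.3/10)) = 84.27 dB SPL.
Excess over the loudest (81.2 dB): 84.27 − 81.2 = 3.1 dB.

3.1 dB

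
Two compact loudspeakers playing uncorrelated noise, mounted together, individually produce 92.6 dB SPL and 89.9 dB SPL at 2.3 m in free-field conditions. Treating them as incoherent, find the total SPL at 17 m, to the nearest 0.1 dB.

77.1 dB SPL

Combined at 2.3 m: 10·log₁₀(10^(92.6/10)+10^(89.9/10)) = 94.47 dB SPL.
Then apply −20·log₁₀(17/2.3) = -17.37 dB → 77.1 dB SPL.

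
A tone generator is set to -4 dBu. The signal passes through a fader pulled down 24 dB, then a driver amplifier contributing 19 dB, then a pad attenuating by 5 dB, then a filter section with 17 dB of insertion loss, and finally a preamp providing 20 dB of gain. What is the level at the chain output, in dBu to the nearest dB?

-11 dBu

In dB, series stages simply add:
-4 − 24 + 19 − 5 − 17 + 20 = -11 dBu.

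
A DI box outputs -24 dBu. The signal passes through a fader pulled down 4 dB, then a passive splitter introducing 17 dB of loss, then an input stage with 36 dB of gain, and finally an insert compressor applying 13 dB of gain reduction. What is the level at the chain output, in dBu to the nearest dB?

Cascaded gains and losses add directly in dB.
-24 − 4 − 17 + 36 − 13 = -22 dBu.

-22 dBu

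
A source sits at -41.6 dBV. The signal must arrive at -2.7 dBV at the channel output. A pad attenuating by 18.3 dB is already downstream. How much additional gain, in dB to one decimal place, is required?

57.2 dB

The required make-up gain is the shortfall in the dB sum.
G = -2.7 − (-41.6) + 18.3 = 57.2 dB.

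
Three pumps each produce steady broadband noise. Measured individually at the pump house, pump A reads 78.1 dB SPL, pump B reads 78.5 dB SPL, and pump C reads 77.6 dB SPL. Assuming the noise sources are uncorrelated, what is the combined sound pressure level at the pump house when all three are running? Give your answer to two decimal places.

82.85 dB SPL

Incoherent sources sum as intensities:
L_total = 10·log₁₀(10^(78.1/10) + 10^(78.5/10) + 10^(77.6/10)) = 10·log₁₀(192900000) = 82.85 dB SPL.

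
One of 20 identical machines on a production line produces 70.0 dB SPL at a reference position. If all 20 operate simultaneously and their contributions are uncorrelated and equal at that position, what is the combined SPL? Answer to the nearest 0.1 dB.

83.0 dB SPL

20 equal incoherent sources raise the level by 10·log₁₀(20) = 13.01 dB.
L_total = 70.0 + 13.01 = 83.0 dB SPL.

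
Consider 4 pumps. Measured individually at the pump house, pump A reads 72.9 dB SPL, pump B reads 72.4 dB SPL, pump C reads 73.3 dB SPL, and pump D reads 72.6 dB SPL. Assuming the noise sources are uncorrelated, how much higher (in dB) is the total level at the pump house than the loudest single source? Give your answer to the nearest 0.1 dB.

5.5 dB

Uncorrelated sources add in intensity (power), not in dB.
L_total = 10·log₁₀(10^(72.9/10) + 10^(72.4/10) + 10^(73.3/10) + 10^(72.6/10)) = 78.83 dB SPL.
Excess over the loudest (73.3 dB): 78.83 − 73.3 = 5.5 dB.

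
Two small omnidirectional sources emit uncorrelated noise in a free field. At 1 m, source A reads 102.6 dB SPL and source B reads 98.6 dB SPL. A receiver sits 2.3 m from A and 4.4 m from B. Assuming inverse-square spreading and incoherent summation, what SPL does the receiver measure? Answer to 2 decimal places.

95.81 dB SPL

At the listener: L_A = 102.6 − 20·log₁₀(2.3) = 95.365 dB; L_B = 98.6 − 20·log₁₀(4.4) = 85.731 dB.
Combined: 10·log₁₀(10^(95.365/10)+10^(85.731/10)) = 95.81 dB SPL.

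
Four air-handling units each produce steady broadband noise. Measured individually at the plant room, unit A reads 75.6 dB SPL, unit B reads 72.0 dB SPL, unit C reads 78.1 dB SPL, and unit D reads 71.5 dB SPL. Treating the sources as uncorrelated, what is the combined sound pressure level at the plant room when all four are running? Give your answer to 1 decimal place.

Incoherent sources sum as intensities:
L_total = 10·log₁₀(10^(75.6/10) + 10^(72.0/10) + 10^(78.1/10) + 10^(71.5/10)) = 10·log₁₀(130800000) = 81.2 dB SPL.

81.2 dB SPL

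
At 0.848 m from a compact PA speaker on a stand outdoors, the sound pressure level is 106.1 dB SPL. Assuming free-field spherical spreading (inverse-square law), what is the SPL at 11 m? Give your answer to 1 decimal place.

83.8 dB SPL

Inverse-square spreading gives ΔL = −20·log₁₀(d₂/d₁).
ΔL = −20·log₁₀(11/0.848) = -22.26 dB, so L₂ = 106.1 + (-22.26) = 83.8 dB SPL.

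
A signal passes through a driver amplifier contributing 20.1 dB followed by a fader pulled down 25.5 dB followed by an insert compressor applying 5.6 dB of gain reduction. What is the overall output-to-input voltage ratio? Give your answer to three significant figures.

Net gain = 20.1 + (−25.5) + (−5.6) = -11.0 dB.
Voltage ratio = 10^(-11.0/20) = 0.282.

0.282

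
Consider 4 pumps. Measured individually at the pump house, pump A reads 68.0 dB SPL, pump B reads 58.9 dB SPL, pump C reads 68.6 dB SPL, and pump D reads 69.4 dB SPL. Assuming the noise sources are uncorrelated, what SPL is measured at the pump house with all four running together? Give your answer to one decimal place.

73.6 dB SPL

Incoherent sources sum as intensities:
L_total = 10·log₁₀(10^(68.0/10) + 10^(58.9/10) + 10^(68.6/10) + 10^(69.4/10)) = 10·log₁₀(23040000) = 73.6 dB SPL.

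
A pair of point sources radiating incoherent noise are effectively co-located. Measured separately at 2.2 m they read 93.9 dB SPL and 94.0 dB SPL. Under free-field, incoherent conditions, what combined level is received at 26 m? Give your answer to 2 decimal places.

Combined at 2.2 m: 10·log₁₀(10^(93.9/10)+10^(94.0/10)) = 96.961 dB SPL.
Then apply −20·log₁₀(26/2.2) = -21.451 dB → 75.51 dB SPL.

75.51 dB SPL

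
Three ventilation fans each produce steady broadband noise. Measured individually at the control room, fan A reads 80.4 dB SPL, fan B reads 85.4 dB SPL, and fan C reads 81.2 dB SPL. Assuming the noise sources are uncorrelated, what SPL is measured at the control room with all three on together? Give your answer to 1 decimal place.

87.7 dB SPL

Add the sources as powers (linear), then convert back to dB:
L_total = 10·log₁₀(10^(80.4/10) + 10^(85.4/10) + 10^(81.2/10)) = 10·log₁₀(588200000) = 87.7 dB SPL.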